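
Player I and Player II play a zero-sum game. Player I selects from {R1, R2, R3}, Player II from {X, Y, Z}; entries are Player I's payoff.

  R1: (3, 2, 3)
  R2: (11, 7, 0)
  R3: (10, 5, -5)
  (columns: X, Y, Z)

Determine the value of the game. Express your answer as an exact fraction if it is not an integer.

Row minima: R1 → 2, R2 → 0, R3 → -5; maximin = 2.
Column maxima: X → 11, Y → 7, Z → 3; minimax = 3.
2 ≠ 3, so there is no saddle point; optimal play is mixed.
R3 is strictly dominated by R2, so Player I never plays it.
X is strictly dominated by Y (it gives Player I strictly more in every row), so Player II never plays it.
On the remaining 2×2 (R1, R2 vs Y, Z):
Let Player I play R1 with probability p. Expected payoff against Y: 2p + 7(1−p) = −5p + 7; against Z: 3p + 0(1−p) = 3p.
Setting these equal: −5p + 7 = 3p ⇒ −8p = -7 ⇒ p = 7/8, and the value is (-5)·(7/8) + 7 = 21/8.
For Player II: with q = P(Y), equating R1's and R2's payoffs gives −q + 3 = 7q ⇒ q = 3/8.

21/8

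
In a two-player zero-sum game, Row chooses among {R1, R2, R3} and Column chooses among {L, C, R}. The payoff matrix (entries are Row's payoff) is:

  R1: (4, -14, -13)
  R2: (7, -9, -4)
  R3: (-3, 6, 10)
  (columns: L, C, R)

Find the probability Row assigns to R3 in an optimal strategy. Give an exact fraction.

Row minima: R1 → -14, R2 → -9, R3 → -3; maximin = -3.
Column maxima: L → 7, C → 6, R → 10; minimax = 6.
-3 ≠ 6, so there is no saddle point; optimal play is mixed.
R1 is strictly dominated by R2, so Row never plays it.
R is strictly dominated by C (it gives Row strictly more in every row), so Column never plays it.
On the remaining 2×2 (R2, R3 vs L, C):
Let Row play R2 with probability p. Expected payoff against L: 7p + (-3)(1−p) = 10p − 3; against C: (-9)p + 6(1−p) = −15p + 6.
Setting these equal: 10p − 3 = −15p + 6 ⇒ 25p = 9 ⇒ p = 9/25, and the value is (10)·(9/25) − 3 = 3/5.
For Column: with q = P(L), equating R2's and R3's payoffs gives 16q − 9 = −9q + 6 ⇒ q = 3/5.

16/25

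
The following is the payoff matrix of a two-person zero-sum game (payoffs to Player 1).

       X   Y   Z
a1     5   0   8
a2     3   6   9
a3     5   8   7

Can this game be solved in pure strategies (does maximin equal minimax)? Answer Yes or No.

Row minima: a1 → 0, a2 → 3, a3 → 5; maximin = 5.
Column maxima: X → 5, Y → 8, Z → 9; minimax = 5.
maximin = minimax = 5, so a saddle point exists.

Yes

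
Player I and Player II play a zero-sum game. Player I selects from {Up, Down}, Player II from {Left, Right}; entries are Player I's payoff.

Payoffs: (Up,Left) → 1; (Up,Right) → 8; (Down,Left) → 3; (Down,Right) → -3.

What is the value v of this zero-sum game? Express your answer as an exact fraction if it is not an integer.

27/13

Row minima: Up → 1, Down → -3; maximin = 1.
Column maxima: Left → 3, Right → 8; minimax = 3.
1 ≠ 3, so there is no saddle point; optimal play is mixed.
Let Player I play Up with probability p. Expected payoff against Left: 1p + 3(1−p) = −2p + 3; against Right: 8p + (-3)(1−p) = 11p − 3.
Setting these equal: −2p + 3 = 11p − 3 ⇒ −13p = -6 ⇒ p = 6/13, and the value is (-2)·(6/13) + 3 = 27/13.
For Player II: with q = P(Left), equating Up's and Down's payoffs gives −7q + 8 = 6q − 3 ⇒ q = 11/13.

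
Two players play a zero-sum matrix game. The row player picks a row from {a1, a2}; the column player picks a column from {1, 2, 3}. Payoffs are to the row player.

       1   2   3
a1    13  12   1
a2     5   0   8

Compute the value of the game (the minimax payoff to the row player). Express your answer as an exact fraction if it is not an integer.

96/19

Row minima: a1 → 1, a2 → 0; maximin = 1.
Column maxima: 1 → 13, 2 → 12, 3 → 8; minimax = 8.
1 ≠ 8, so there is no saddle point; optimal play is mixed.
1 is strictly dominated by 2 (it gives the row player strictly more in every row), so the column player never plays it.
On the remaining 2×2 (a1, a2 vs 2, 3):
Let the row player play a1 with probability p. Expected payoff against 2: 12p + 0(1−p) = 12p; against 3: 1p + 8(1−p) = −7p + 8.
Setting these equal: 12p = −7p + 8 ⇒ 19p = 8 ⇒ p = 8/19, and the value is (12)·(8/19) = 96/19.
For the column player: with q = P(2), equating a1's and a2's payoffs gives 11q + 1 = −8q + 8 ⇒ q = 7/19.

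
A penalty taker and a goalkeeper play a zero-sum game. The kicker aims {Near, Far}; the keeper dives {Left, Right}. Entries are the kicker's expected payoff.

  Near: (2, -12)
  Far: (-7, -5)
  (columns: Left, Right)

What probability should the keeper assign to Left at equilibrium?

7/16

Row minima: Near → -12, Far → -7; maximin = -7.
Column maxima: Left → 2, Right → -5; minimax = -5.
-7 ≠ -5, so there is no saddle point; optimal play is mixed.
Let the kicker play Near with probability p. Expected payoff against Left: 2p + (-7)(1−p) = 9p − 7; against Right: (-12)p + (-5)(1−p) = −7p − 5.
Setting these equal: 9p − 7 = −7p − 5 ⇒ 16p = 2 ⇒ p = 1/8, and the value is (9)·(1/8) − 7 = -47/8.
For the keeper: with q = P(Left), equating Near's and Far's payoffs gives 14q − 12 = −2q − 5 ⇒ q = 7/16.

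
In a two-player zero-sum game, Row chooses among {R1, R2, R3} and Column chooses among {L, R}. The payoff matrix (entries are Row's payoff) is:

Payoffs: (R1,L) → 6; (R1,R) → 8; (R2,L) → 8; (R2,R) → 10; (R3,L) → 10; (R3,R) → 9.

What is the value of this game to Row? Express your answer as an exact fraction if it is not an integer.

Row minima: R1 → 6, R2 → 8, R3 → 9; maximin = 9.
Column maxima: L → 10, R → 10; minimax = 10.
9 ≠ 10, so there is no saddle point; optimal play is mixed.
R1 is strictly dominated by R2, so Row never plays it.
On the remaining 2×2 (R2, R3 vs L, R):
Let Row play R2 with probability p. Expected payoff against L: 8p + 10(1−p) = −2p + 10; against R: 10p + 9(1−p) = p + 9.
Setting these equal: −2p + 10 = p + 9 ⇒ −3p = -1 ⇒ p = 1/3, and the value is (-2)·(1/3) + 10 = 28/3.
For Column: with q = P(L), equating R2's and R3's payoffs gives −2q + 10 = q + 9 ⇒ q = 1/3.

28/3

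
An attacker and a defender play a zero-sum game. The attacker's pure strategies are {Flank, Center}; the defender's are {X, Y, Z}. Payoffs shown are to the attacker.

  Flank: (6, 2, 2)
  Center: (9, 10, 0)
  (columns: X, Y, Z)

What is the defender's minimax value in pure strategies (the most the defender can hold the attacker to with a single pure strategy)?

Column maxima: X → 9, Y → 10, Z → 2.
The smallest of these is 2.

2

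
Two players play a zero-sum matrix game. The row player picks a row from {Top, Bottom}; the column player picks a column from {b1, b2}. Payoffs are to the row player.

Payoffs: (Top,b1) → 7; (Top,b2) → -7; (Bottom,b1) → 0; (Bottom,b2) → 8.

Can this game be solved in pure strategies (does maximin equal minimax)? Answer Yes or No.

Row minima: Top → -7, Bottom → 0; maximin = 0.
Column maxima: b1 → 7, b2 → 8; minimax = 7.
0 ≠ 7, so no pure-strategy equilibrium exists.

No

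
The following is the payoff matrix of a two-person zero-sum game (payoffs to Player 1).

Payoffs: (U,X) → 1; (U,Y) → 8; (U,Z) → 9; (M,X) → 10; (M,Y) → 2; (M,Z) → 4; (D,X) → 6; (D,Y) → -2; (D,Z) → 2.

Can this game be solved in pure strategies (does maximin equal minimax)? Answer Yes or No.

Row minima: U → 1, M → 2, D → -2; maximin = 2.
Column maxima: X → 10, Y → 8, Z → 9; minimax = 8.
2 ≠ 8, so no pure-strategy equilibrium exists.

No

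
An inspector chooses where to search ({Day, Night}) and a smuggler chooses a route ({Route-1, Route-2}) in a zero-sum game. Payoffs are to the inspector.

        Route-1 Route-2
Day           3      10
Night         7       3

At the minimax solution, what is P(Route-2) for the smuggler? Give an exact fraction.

Row minima: Day → 3, Night → 3; maximin = 3.
Column maxima: Route-1 → 7, Route-2 → 10; minimax = 7.
3 ≠ 7, so there is no saddle point; optimal play is mixed.
Let the inspector play Day with probability p. Expected payoff against Route-1: 3p + 7(1−p) = −4p + 7; against Route-2: 10p + 3(1−p) = 7p + 3.
Setting these equal: −4p + 7 = 7p + 3 ⇒ −11p = -4 ⇒ p = 4/11, and the value is (-4)·(4/11) + 7 = 61/11.
For the smuggler: with q = P(Route-1), equating Day's and Night's payoffs gives −7q + 10 = 4q + 3 ⇒ q = 7/11.

4/11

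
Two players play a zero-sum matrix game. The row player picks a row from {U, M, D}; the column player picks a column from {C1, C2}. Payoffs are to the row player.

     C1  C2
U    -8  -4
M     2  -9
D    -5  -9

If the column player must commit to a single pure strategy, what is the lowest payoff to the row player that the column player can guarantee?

-4

Column maxima: C1 → 2, C2 → -4.
The smallest of these is -4.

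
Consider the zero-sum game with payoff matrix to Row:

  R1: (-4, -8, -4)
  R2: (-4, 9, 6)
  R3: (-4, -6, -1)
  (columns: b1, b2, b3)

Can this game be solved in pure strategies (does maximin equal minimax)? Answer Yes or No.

Yes

Row minima: R1 → -8, R2 → -4, R3 → -6; maximin = -4.
Column maxima: b1 → -4, b2 → 9, b3 → 6; minimax = -4.
maximin = minimax = -4, so a saddle point exists.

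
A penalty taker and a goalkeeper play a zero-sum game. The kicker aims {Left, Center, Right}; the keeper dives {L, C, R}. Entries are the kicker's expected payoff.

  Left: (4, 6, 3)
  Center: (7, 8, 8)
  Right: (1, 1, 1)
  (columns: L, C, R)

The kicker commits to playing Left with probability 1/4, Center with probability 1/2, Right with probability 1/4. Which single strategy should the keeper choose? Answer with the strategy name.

L

If the keeper plays L, the kicker's expected payoff is (1/4)·4 + (1/2)·7 + (1/4)·1 = 19/4.
If the keeper plays C, the kicker's expected payoff is (1/4)·6 + (1/2)·8 + (1/4)·1 = 23/4.
If the keeper plays R, the kicker's expected payoff is (1/4)·3 + (1/2)·8 + (1/4)·1 = 5.
The keeper minimizes the kicker's payoff; the smallest is 19/4, so the best response is L.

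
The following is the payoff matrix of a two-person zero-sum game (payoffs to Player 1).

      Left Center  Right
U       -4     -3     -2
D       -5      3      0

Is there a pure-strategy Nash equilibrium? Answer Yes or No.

Yes

Row minima: U → -4, D → -5; maximin = -4.
Column maxima: Left → -4, Center → 3, Right → 0; minimax = -4.
maximin = minimax = -4, so a saddle point exists.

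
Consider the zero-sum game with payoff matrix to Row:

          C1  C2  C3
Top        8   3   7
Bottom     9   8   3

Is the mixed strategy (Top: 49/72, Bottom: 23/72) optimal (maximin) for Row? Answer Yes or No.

Against C1 this mix gives (49/72)·8 + (23/72)·9 = 599/72.
Against C2 this mix gives (49/72)·3 + (23/72)·8 = 331/72.
Against C3 this mix gives (49/72)·7 + (23/72)·3 = 103/18.
Column will play C2, holding Row to 331/72. Shifting weight toward the row that does better against C2 would raise this floor (the equalizing mix achieves 47/9 against both C2 and C3), so the proposed strategy is not optimal.

No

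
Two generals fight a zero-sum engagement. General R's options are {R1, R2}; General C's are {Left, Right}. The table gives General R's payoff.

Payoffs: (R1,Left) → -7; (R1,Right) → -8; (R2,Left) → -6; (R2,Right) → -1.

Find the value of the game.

Row minima: R1 → -8, R2 → -6; maximin = -6.
Column maxima: Left → -6, Right → -1; minimax = -6.
Since maximin = minimax = -6, there is a saddle point and the value is -6.

-6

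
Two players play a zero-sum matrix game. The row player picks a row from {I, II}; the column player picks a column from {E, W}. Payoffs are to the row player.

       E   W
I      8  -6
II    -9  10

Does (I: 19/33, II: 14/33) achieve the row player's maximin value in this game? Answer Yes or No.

Yes

Against E this mix gives (19/33)·8 + (14/33)·(-9) = 26/33.
Against W this mix gives (19/33)·(-6) + (14/33)·10 = 26/33.
All of the column player's active replies (E, W) yield 26/33, and no column does worse for the row player. The mix makes the column player indifferent and guarantees 26/33, so it is optimal.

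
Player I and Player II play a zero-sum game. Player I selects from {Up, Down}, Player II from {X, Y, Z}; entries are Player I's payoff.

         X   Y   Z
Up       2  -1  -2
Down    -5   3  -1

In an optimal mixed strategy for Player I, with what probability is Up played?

1/2

Row minima: Up → -2, Down → -5; maximin = -2.
Column maxima: X → 2, Y → 3, Z → -1; minimax = -1.
-2 ≠ -1, so there is no saddle point; optimal play is mixed.
Y is strictly dominated by Z (it gives Player I strictly more in every row), so Player II never plays it.
On the remaining 2×2 (Up, Down vs X, Z):
Let Player I play Up with probability p. Expected payoff against X: 2p + (-5)(1−p) = 7p − 5; against Z: (-2)p + (-1)(1−p) = −p − 1.
Setting these equal: 7p − 5 = −p − 1 ⇒ 8p = 4 ⇒ p = 1/2, and the value is (7)·(1/2) − 5 = -3/2.
For Player II: with q = P(X), equating Up's and Down's payoffs gives 4q − 2 = −4q − 1 ⇒ q = 1/8.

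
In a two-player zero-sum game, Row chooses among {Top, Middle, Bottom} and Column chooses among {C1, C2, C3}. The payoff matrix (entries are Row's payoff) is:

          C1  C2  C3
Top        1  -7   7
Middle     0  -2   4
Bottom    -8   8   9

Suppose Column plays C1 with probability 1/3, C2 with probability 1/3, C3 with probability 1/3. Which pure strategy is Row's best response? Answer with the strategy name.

Expected payoff of Top: (1/3)·1 + (1/3)·(-7) + (1/3)·7 = 1/3.
Expected payoff of Middle: (1/3)·0 + (1/3)·(-2) + (1/3)·4 = 2/3.
Expected payoff of Bottom: (1/3)·(-8) + (1/3)·8 + (1/3)·9 = 3.
The largest is 3, so Row's best response is Bottom.

Bottom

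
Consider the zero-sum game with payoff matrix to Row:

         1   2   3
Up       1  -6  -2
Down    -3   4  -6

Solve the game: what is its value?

Row minima: Up → -6, Down → -6; maximin = -6.
Column maxima: 1 → 1, 2 → 4, 3 → -2; minimax = -2.
-6 ≠ -2, so there is no saddle point; optimal play is mixed.
1 is strictly dominated by 3 (it gives Row strictly more in every row), so Column never plays it.
On the remaining 2×2 (Up, Down vs 2, 3):
Let Row play Up with probability p. Expected payoff against 2: (-6)p + 4(1−p) = −10p + 4; against 3: (-2)p + (-6)(1−p) = 4p − 6.
Setting these equal: −10p + 4 = 4p − 6 ⇒ −14p = -10 ⇒ p = 5/7, and the value is (-10)·(5/7) + 4 = -22/7.
For Column: with q = P(2), equating Up's and Down's payoffs gives −4q − 2 = 10q − 6 ⇒ q = 2/7.

-22/7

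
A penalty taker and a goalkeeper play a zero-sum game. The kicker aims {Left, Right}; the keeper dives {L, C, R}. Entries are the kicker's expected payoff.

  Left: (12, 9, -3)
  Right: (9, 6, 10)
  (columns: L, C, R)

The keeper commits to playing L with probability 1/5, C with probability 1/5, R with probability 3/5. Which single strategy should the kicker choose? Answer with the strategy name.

Expected payoff of Left: (1/5)·12 + (1/5)·9 + (3/5)·(-3) = 12/5.
Expected payoff of Right: (1/5)·9 + (1/5)·6 + (3/5)·10 = 9.
The largest is 9, so the kicker's best response is Right.

Right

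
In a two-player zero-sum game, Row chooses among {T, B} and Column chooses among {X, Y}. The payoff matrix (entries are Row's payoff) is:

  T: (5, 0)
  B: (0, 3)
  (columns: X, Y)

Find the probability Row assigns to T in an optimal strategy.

3/8

Row minima: T → 0, B → 0; maximin = 0.
Column maxima: X → 5, Y → 3; minimax = 3.
0 ≠ 3, so there is no saddle point; optimal play is mixed.
Let Row play T with probability p. Expected payoff against X: 5p + 0(1−p) = 5p; against Y: 0p + 3(1−p) = −3p + 3.
Setting these equal: 5p = −3p + 3 ⇒ 8p = 3 ⇒ p = 3/8, and the value is (5)·(3/8) = 15/8.
For Column: with q = P(X), equating T's and B's payoffs gives 5q = −3q + 3 ⇒ q = 3/8.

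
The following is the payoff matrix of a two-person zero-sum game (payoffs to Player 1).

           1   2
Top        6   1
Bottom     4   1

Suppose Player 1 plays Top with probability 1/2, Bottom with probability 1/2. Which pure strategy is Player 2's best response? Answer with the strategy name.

If Player 2 plays 1, Player 1's expected payoff is (1/2)·6 + (1/2)·4 = 5.
If Player 2 plays 2, Player 1's expected payoff is (1/2)·1 + (1/2)·1 = 1.
Player 2 minimizes Player 1's payoff; the smallest is 1, so the best response is 2.

2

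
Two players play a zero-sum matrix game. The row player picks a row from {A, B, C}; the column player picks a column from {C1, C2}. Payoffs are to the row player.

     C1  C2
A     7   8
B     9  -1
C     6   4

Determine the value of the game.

Row minima: A → 7, B → -1, C → 4; maximin = 7.
Column maxima: C1 → 9, C2 → 8; minimax = 8.
7 ≠ 8, so there is no saddle point; optimal play is mixed.
C is strictly dominated by A, so the row player never plays it.
On the remaining 2×2 (A, B vs C1, C2):
Let the row player play A with probability p. Expected payoff against C1: 7p + 9(1−p) = −2p + 9; against C2: 8p + (-1)(1−p) = 9p − 1.
Setting these equal: −2p + 9 = 9p − 1 ⇒ −11p = -10 ⇒ p = 10/11, and the value is (-2)·(10/11) + 9 = 79/11.
For the column player: with q = P(C1), equating A's and B's payoffs gives −q + 8 = 10q − 1 ⇒ q = 9/11.

79/11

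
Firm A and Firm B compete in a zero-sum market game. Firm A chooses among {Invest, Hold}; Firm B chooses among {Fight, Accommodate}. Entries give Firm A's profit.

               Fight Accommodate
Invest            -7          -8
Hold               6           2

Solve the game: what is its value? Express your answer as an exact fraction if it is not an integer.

Row minima: Invest → -8, Hold → 2; maximin = 2.
Column maxima: Fight → 6, Accommodate → 2; minimax = 2.
Since maximin = minimax = 2, there is a saddle point and the value is 2.

2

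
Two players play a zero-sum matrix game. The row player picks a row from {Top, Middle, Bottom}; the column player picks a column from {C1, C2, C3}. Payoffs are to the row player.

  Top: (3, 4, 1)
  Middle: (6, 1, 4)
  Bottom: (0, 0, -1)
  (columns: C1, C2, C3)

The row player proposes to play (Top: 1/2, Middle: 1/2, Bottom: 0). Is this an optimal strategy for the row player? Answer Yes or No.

Yes

Against C1 this mix gives (1/2)·3 + (1/2)·6 = 9/2.
Against C2 this mix gives (1/2)·4 + (1/2)·1 = 5/2.
Against C3 this mix gives (1/2)·1 + (1/2)·4 = 5/2.
All of the column player's active replies (C2, C3) yield 5/2, and no column does worse for the row player. The mix makes the column player indifferent and guarantees 5/2, so it is optimal.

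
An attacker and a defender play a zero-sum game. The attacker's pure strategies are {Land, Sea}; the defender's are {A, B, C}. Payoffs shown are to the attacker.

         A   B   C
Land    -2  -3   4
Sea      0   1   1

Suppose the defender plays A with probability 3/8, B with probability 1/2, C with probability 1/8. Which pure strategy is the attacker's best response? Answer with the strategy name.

Expected payoff of Land: (3/8)·(-2) + (1/2)·(-3) + (1/8)·4 = -7/4.
Expected payoff of Sea: (3/8)·0 + (1/2)·1 + (1/8)·1 = 5/8.
The largest is 5/8, so the attacker's best response is Sea.

Sea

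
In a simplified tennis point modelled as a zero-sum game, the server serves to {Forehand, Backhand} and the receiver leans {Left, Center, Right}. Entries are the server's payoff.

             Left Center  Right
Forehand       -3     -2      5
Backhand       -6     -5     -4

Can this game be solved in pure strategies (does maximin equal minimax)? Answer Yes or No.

Row minima: Forehand → -3, Backhand → -6; maximin = -3.
Column maxima: Left → -3, Center → -2, Right → 5; minimax = -3.
maximin = minimax = -3, so a saddle point exists.

Yes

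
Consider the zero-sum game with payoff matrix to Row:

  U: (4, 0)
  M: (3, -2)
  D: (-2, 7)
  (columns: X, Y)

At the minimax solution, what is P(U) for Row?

9/13

Row minima: U → 0, M → -2, D → -2; maximin = 0.
Column maxima: X → 4, Y → 7; minimax = 4.
0 ≠ 4, so there is no saddle point; optimal play is mixed.
M is strictly dominated by U, so Row never plays it.
On the remaining 2×2 (U, D vs X, Y):
Let Row play U with probability p. Expected payoff against X: 4p + (-2)(1−p) = 6p − 2; against Y: 0p + 7(1−p) = −7p + 7.
Setting these equal: 6p − 2 = −7p + 7 ⇒ 13p = 9 ⇒ p = 9/13, and the value is (6)·(9/13) − 2 = 28/13.
For Column: with q = P(X), equating U's and D's payoffs gives 4q = −9q + 7 ⇒ q = 7/13.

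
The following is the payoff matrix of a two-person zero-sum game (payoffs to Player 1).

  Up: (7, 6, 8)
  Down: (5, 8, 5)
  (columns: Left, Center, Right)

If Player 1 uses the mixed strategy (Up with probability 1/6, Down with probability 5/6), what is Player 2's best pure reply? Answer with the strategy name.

Left

If Player 2 plays Left, Player 1's expected payoff is (1/6)·7 + (5/6)·5 = 16/3.
If Player 2 plays Center, Player 1's expected payoff is (1/6)·6 + (5/6)·8 = 23/3.
If Player 2 plays Right, Player 1's expected payoff is (1/6)·8 + (5/6)·5 = 11/2.
Player 2 minimizes Player 1's payoff; the smallest is 16/3, so the best response is Left.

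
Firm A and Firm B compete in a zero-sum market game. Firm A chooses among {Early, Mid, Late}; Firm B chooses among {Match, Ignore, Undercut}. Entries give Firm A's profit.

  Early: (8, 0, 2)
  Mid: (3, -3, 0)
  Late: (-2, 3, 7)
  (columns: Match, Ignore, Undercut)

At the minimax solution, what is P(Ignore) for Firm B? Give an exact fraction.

10/13

Row minima: Early → 0, Mid → -3, Late → -2; maximin = 0.
Column maxima: Match → 8, Ignore → 3, Undercut → 7; minimax = 3.
0 ≠ 3, so there is no saddle point; optimal play is mixed.
Mid is strictly dominated by Early, so Firm A never plays it.
Undercut is strictly dominated by Ignore (it gives Firm A strictly more in every row), so Firm B never plays it.
On the remaining 2×2 (Early, Late vs Match, Ignore):
Let Firm A play Early with probability p. Expected payoff against Match: 8p + (-2)(1−p) = 10p − 2; against Ignore: 0p + 3(1−p) = −3p + 3.
Setting these equal: 10p − 2 = −3p + 3 ⇒ 13p = 5 ⇒ p = 5/13, and the value is (10)·(5/13) − 2 = 24/13.
For Firm B: with q = P(Match), equating Early's and Late's payoffs gives 8q = −5q + 3 ⇒ q = 3/13.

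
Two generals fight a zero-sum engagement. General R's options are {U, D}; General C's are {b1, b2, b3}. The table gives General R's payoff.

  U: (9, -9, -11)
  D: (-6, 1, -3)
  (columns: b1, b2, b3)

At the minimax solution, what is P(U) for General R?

3/23

Row minima: U → -11, D → -6; maximin = -6.
Column maxima: b1 → 9, b2 → 1, b3 → -3; minimax = -3.
-6 ≠ -3, so there is no saddle point; optimal play is mixed.
b2 is strictly dominated by b3 (it gives General R strictly more in every row), so General C never plays it.
On the remaining 2×2 (U, D vs b1, b3):
Let General R play U with probability p. Expected payoff against b1: 9p + (-6)(1−p) = 15p − 6; against b3: (-11)p + (-3)(1−p) = −8p − 3.
Setting these equal: 15p − 6 = −8p − 3 ⇒ 23p = 3 ⇒ p = 3/23, and the value is (15)·(3/23) − 6 = -93/23.
For General C: with q = P(b1), equating U's and D's payoffs gives 20q − 11 = −3q − 3 ⇒ q = 8/23.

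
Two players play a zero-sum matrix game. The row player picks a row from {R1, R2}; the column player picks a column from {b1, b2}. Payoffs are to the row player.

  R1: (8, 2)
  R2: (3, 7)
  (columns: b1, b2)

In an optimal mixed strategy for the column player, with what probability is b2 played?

1/2

Row minima: R1 → 2, R2 → 3; maximin = 3.
Column maxima: b1 → 8, b2 → 7; minimax = 7.
3 ≠ 7, so there is no saddle point; optimal play is mixed.
Let the row player play R1 with probability p. Expected payoff against b1: 8p + 3(1−p) = 5p + 3; against b2: 2p + 7(1−p) = −5p + 7.
Setting these equal: 5p + 3 = −5p + 7 ⇒ 10p = 4 ⇒ p = 2/5, and the value is (5)·(2/5) + 3 = 5.
For the column player: with q = P(b1), equating R1's and R2's payoffs gives 6q + 2 = −4q + 7 ⇒ q = 1/2.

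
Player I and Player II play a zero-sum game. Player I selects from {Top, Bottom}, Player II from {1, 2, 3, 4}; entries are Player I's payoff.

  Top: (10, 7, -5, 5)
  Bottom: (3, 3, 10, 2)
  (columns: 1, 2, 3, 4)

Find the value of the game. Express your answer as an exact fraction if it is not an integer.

Row minima: Top → -5, Bottom → 2; maximin = 2.
Column maxima: 1 → 10, 2 → 7, 3 → 10, 4 → 5; minimax = 5.
2 ≠ 5, so there is no saddle point; optimal play is mixed.
1 is strictly dominated by 4 (it gives Player I strictly more in every row), so Player II never plays it.
2 is strictly dominated by 4 (it gives Player I strictly more in every row), so Player II never plays it.
On the remaining 2×2 (Top, Bottom vs 3, 4):
Let Player I play Top with probability p. Expected payoff against 3: (-5)p + 10(1−p) = −15p + 10; against 4: 5p + 2(1−p) = 3p + 2.
Setting these equal: −15p + 10 = 3p + 2 ⇒ −18p = -8 ⇒ p = 4/9, and the value is (-15)·(4/9) + 10 = 10/3.
For Player II: with q = P(3), equating Top's and Bottom's payoffs gives −10q + 5 = 8q + 2 ⇒ q = 1/6.

10/3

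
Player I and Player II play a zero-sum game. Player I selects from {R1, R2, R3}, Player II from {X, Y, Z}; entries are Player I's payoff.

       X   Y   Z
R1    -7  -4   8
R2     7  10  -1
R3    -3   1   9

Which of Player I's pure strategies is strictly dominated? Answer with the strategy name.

R1

R3 gives a strictly higher payoff than R1 against every column: -3 > -7, 1 > -4, 9 > 8.
So R1 is strictly dominated and Player I never plays it.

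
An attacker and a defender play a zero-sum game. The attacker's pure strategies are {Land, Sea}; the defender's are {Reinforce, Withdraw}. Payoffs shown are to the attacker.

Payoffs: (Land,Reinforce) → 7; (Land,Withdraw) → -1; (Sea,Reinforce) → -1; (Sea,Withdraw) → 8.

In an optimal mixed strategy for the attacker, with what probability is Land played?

Row minima: Land → -1, Sea → -1; maximin = -1.
Column maxima: Reinforce → 7, Withdraw → 8; minimax = 7.
-1 ≠ 7, so there is no saddle point; optimal play is mixed.
Let the attacker play Land with probability p. Expected payoff against Reinforce: 7p + (-1)(1−p) = 8p − 1; against Withdraw: (-1)p + 8(1−p) = −9p + 8.
Setting these equal: 8p − 1 = −9p + 8 ⇒ 17p = 9 ⇒ p = 9/17, and the value is (8)·(9/17) − 1 = 55/17.
For the defender: with q = P(Reinforce), equating Land's and Sea's payoffs gives 8q − 1 = −9q + 8 ⇒ q = 9/17.

9/17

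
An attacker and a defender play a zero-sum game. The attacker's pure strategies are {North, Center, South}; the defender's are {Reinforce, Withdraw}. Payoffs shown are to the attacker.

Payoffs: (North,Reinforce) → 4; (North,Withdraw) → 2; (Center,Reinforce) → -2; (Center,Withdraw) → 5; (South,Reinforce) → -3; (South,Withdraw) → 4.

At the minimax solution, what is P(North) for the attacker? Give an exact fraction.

Row minima: North → 2, Center → -2, South → -3; maximin = 2.
Column maxima: Reinforce → 4, Withdraw → 5; minimax = 4.
2 ≠ 4, so there is no saddle point; optimal play is mixed.
South is strictly dominated by Center, so the attacker never plays it.
On the remaining 2×2 (North, Center vs Reinforce, Withdraw):
Let the attacker play North with probability p. Expected payoff against Reinforce: 4p + (-2)(1−p) = 6p − 2; against Withdraw: 2p + 5(1−p) = −3p + 5.
Setting these equal: 6p − 2 = −3p + 5 ⇒ 9p = 7 ⇒ p = 7/9, and the value is (6)·(7/9) − 2 = 8/3.
For the defender: with q = P(Reinforce), equating North's and Center's payoffs gives 2q + 2 = −7q + 5 ⇒ q = 1/3.

7/9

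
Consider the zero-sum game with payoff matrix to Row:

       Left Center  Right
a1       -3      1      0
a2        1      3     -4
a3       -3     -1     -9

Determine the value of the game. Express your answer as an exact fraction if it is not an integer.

Row minima: a1 → -3, a2 → -4, a3 → -9; maximin = -3.
Column maxima: Left → 1, Center → 3, Right → 0; minimax = 0.
-3 ≠ 0, so there is no saddle point; optimal play is mixed.
a3 is strictly dominated by a2, so Row never plays it.
Center is strictly dominated by Left (it gives Row strictly more in every row), so Column never plays it.
On the remaining 2×2 (a1, a2 vs Left, Right):
Let Row play a1 with probability p. Expected payoff against Left: (-3)p + 1(1−p) = −4p + 1; against Right: 0p + (-4)(1−p) = 4p − 4.
Setting these equal: −4p + 1 = 4p − 4 ⇒ −8p = -5 ⇒ p = 5/8, and the value is (-4)·(5/8) + 1 = -3/2.
For Column: with q = P(Left), equating a1's and a2's payoffs gives −3q = 5q − 4 ⇒ q = 1/2.

-3/2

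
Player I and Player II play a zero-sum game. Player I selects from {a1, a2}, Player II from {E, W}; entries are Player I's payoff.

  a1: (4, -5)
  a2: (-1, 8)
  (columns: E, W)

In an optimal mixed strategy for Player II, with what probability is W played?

Row minima: a1 → -5, a2 → -1; maximin = -1.
Column maxima: E → 4, W → 8; minimax = 4.
-1 ≠ 4, so there is no saddle point; optimal play is mixed.
Let Player I play a1 with probability p. Expected payoff against E: 4p + (-1)(1−p) = 5p − 1; against W: (-5)p + 8(1−p) = −13p + 8.
Setting these equal: 5p − 1 = −13p + 8 ⇒ 18p = 9 ⇒ p = 1/2, and the value is (5)·(1/2) − 1 = 3/2.
For Player II: with q = P(E), equating a1's and a2's payoffs gives 9q − 5 = −9q + 8 ⇒ q = 13/18.

5/18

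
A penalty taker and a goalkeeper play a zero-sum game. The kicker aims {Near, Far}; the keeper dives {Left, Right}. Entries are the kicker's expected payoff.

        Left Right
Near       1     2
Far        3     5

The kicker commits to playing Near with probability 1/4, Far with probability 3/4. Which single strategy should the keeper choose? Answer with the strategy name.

Left

If the keeper plays Left, the kicker's expected payoff is (1/4)·1 + (3/4)·3 = 5/2.
If the keeper plays Right, the kicker's expected payoff is (1/4)·2 + (3/4)·5 = 17/4.
The keeper minimizes the kicker's payoff; the smallest is 5/2, so the best response is Left.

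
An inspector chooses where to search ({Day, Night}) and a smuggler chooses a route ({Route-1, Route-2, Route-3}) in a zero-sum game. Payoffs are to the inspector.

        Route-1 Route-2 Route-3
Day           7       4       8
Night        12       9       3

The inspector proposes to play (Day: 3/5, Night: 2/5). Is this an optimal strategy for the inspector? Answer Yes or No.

Against Route-1 this mix gives (3/5)·7 + (2/5)·12 = 9.
Against Route-2 this mix gives (3/5)·4 + (2/5)·9 = 6.
Against Route-3 this mix gives (3/5)·8 + (2/5)·3 = 6.
All of the smuggler's active replies (Route-2, Route-3) yield 6, and no column does worse for the inspector. The mix makes the smuggler indifferent and guarantees 6, so it is optimal.

Yes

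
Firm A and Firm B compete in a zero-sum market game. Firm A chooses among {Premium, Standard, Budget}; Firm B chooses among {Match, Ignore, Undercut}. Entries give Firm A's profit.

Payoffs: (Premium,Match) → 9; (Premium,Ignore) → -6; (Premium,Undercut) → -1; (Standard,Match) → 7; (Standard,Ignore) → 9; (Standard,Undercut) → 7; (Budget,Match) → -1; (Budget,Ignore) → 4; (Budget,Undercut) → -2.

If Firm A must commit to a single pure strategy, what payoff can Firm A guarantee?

Row minima: Premium → -6, Standard → 7, Budget → -2.
The best of these is 7.

7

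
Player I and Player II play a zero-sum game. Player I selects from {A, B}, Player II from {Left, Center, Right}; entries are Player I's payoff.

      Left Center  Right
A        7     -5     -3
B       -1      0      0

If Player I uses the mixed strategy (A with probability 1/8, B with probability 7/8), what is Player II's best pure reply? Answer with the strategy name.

Center

If Player II plays Left, Player I's expected payoff is (1/8)·7 + (7/8)·(-1) = 0.
If Player II plays Center, Player I's expected payoff is (1/8)·(-5) + (7/8)·0 = -5/8.
If Player II plays Right, Player I's expected payoff is (1/8)·(-3) + (7/8)·0 = -3/8.
Player II minimizes Player I's payoff; the smallest is -5/8, so the best response is Center.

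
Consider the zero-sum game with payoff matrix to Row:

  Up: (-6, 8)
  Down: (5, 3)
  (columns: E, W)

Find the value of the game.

Row minima: Up → -6, Down → 3; maximin = 3.
Column maxima: E → 5, W → 8; minimax = 5.
3 ≠ 5, so there is no saddle point; optimal play is mixed.
Let Row play Up with probability p. Expected payoff against E: (-6)p + 5(1−p) = −11p + 5; against W: 8p + 3(1−p) = 5p + 3.
Setting these equal: −11p + 5 = 5p + 3 ⇒ −16p = -2 ⇒ p = 1/8, and the value is (-11)·(1/8) + 5 = 29/8.
For Column: with q = P(E), equating Up's and Down's payoffs gives −14q + 8 = 2q + 3 ⇒ q = 5/16.

29/8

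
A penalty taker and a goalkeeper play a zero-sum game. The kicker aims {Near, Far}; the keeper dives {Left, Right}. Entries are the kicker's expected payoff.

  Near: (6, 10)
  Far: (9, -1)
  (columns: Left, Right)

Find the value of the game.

48/7

Row minima: Near → 6, Far → -1; maximin = 6.
Column maxima: Left → 9, Right → 10; minimax = 9.
6 ≠ 9, so there is no saddle point; optimal play is mixed.
Let the kicker play Near with probability p. Expected payoff against Left: 6p + 9(1−p) = −3p + 9; against Right: 10p + (-1)(1−p) = 11p − 1.
Setting these equal: −3p + 9 = 11p − 1 ⇒ −14p = -10 ⇒ p = 5/7, and the value is (-3)·(5/7) + 9 = 48/7.
For the keeper: with q = P(Left), equating Near's and Far's payoffs gives −4q + 10 = 10q − 1 ⇒ q = 11/14.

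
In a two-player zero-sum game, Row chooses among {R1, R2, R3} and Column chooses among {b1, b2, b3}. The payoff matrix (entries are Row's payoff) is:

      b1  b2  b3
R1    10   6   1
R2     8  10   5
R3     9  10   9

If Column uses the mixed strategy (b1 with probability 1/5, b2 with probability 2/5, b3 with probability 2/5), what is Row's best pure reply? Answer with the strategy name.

Expected payoff of R1: (1/5)·10 + (2/5)·6 + (2/5)·1 = 24/5.
Expected payoff of R2: (1/5)·8 + (2/5)·10 + (2/5)·5 = 38/5.
Expected payoff of R3: (1/5)·9 + (2/5)·10 + (2/5)·9 = 47/5.
The largest is 47/5, so Row's best response is R3.

R3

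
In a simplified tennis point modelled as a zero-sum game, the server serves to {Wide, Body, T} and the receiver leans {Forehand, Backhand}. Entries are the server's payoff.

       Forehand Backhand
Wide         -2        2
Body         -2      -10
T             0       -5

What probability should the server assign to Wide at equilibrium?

Row minima: Wide → -2, Body → -10, T → -5; maximin = -2.
Column maxima: Forehand → 0, Backhand → 2; minimax = 0.
-2 ≠ 0, so there is no saddle point; optimal play is mixed.
Body is strictly dominated by T, so the server never plays it.
On the remaining 2×2 (Wide, T vs Forehand, Backhand):
Let the server play Wide with probability p. Expected payoff against Forehand: (-2)p + 0(1−p) = −2p; against Backhand: 2p + (-5)(1−p) = 7p − 5.
Setting these equal: −2p = 7p − 5 ⇒ −9p = -5 ⇒ p = 5/9, and the value is (-2)·(5/9) = -10/9.
For the receiver: with q = P(Forehand), equating Wide's and T's payoffs gives −4q + 2 = 5q − 5 ⇒ q = 7/9.

5/9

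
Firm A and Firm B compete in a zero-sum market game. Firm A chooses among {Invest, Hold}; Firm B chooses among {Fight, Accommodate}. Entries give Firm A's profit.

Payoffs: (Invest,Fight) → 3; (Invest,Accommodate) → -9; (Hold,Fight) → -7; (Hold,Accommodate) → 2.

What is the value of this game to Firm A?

Row minima: Invest → -9, Hold → -7; maximin = -7.
Column maxima: Fight → 3, Accommodate → 2; minimax = 2.
-7 ≠ 2, so there is no saddle point; optimal play is mixed.
Let Firm A play Invest with probability p. Expected payoff against Fight: 3p + (-7)(1−p) = 10p − 7; against Accommodate: (-9)p + 2(1−p) = −11p + 2.
Setting these equal: 10p − 7 = −11p + 2 ⇒ 21p = 9 ⇒ p = 3/7, and the value is (10)·(3/7) − 7 = -19/7.
For Firm B: with q = P(Fight), equating Invest's and Hold's payoffs gives 12q − 9 = −9q + 2 ⇒ q = 11/21.

-19/7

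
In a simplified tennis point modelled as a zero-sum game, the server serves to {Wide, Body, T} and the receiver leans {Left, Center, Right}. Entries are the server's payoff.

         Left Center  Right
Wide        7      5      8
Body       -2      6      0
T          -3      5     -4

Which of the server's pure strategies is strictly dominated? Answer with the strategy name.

T

Body gives a strictly higher payoff than T against every column: -2 > -3, 6 > 5, 0 > -4.
So T is strictly dominated and the server never plays it.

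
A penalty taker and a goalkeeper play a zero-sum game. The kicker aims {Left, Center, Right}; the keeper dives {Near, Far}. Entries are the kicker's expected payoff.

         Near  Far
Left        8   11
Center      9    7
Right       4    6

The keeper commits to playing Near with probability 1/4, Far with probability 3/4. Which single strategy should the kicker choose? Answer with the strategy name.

Expected payoff of Left: (1/4)·8 + (3/4)·11 = 41/4.
Expected payoff of Center: (1/4)·9 + (3/4)·7 = 15/2.
Expected payoff of Right: (1/4)·4 + (3/4)·6 = 11/2.
The largest is 41/4, so the kicker's best response is Left.

Left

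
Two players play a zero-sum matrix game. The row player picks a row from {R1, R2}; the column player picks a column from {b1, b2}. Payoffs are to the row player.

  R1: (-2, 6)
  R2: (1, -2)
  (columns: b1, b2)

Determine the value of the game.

Row minima: R1 → -2, R2 → -2; maximin = -2.
Column maxima: b1 → 1, b2 → 6; minimax = 1.
-2 ≠ 1, so there is no saddle point; optimal play is mixed.
Let the row player play R1 with probability p. Expected payoff against b1: (-2)p + 1(1−p) = −3p + 1; against b2: 6p + (-2)(1−p) = 8p − 2.
Setting these equal: −3p + 1 = 8p − 2 ⇒ −11p = -3 ⇒ p = 3/11, and the value is (-3)·(3/11) + 1 = 2/11.
For the column player: with q = P(b1), equating R1's and R2's payoffs gives −8q + 6 = 3q − 2 ⇒ q = 8/11.

2/11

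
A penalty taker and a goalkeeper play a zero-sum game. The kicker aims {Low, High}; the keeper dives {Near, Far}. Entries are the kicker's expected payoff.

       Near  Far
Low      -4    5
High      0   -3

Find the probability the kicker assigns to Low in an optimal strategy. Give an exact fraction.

1/4

Row minima: Low → -4, High → -3; maximin = -3.
Column maxima: Near → 0, Far → 5; minimax = 0.
-3 ≠ 0, so there is no saddle point; optimal play is mixed.
Let the kicker play Low with probability p. Expected payoff against Near: (-4)p + 0(1−p) = −4p; against Far: 5p + (-3)(1−p) = 8p − 3.
Setting these equal: −4p = 8p − 3 ⇒ −12p = -3 ⇒ p = 1/4, and the value is (-4)·(1/4) = -1.
For the keeper: with q = P(Near), equating Low's and High's payoffs gives −9q + 5 = 3q − 3 ⇒ q = 2/3.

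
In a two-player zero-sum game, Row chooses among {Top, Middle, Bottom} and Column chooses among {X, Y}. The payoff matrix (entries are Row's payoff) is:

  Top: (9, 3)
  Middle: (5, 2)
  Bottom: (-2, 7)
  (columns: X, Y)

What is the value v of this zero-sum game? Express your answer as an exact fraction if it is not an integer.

23/5

Row minima: Top → 3, Middle → 2, Bottom → -2; maximin = 3.
Column maxima: X → 9, Y → 7; minimax = 7.
3 ≠ 7, so there is no saddle point; optimal play is mixed.
Middle is strictly dominated by Top, so Row never plays it.
On the remaining 2×2 (Top, Bottom vs X, Y):
Let Row play Top with probability p. Expected payoff against X: 9p + (-2)(1−p) = 11p − 2; against Y: 3p + 7(1−p) = −4p + 7.
Setting these equal: 11p − 2 = −4p + 7 ⇒ 15p = 9 ⇒ p = 3/5, and the value is (11)·(3/5) − 2 = 23/5.
For Column: with q = P(X), equating Top's and Bottom's payoffs gives 6q + 3 = −9q + 7 ⇒ q = 4/15.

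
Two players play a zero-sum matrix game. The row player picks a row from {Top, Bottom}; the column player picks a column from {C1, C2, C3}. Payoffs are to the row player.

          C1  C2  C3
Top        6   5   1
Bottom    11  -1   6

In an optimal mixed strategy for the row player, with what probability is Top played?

7/11

Row minima: Top → 1, Bottom → -1; maximin = 1.
Column maxima: C1 → 11, C2 → 5, C3 → 6; minimax = 5.
1 ≠ 5, so there is no saddle point; optimal play is mixed.
C1 is strictly dominated by C2 (it gives the row player strictly more in every row), so the column player never plays it.
On the remaining 2×2 (Top, Bottom vs C2, C3):
Let the row player play Top with probability p. Expected payoff against C2: 5p + (-1)(1−p) = 6p − 1; against C3: 1p + 6(1−p) = −5p + 6.
Setting these equal: 6p − 1 = −5p + 6 ⇒ 11p = 7 ⇒ p = 7/11, and the value is (6)·(7/11) − 1 = 31/11.
For the column player: with q = P(C2), equating Top's and Bottom's payoffs gives 4q + 1 = −7q + 6 ⇒ q = 5/11.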